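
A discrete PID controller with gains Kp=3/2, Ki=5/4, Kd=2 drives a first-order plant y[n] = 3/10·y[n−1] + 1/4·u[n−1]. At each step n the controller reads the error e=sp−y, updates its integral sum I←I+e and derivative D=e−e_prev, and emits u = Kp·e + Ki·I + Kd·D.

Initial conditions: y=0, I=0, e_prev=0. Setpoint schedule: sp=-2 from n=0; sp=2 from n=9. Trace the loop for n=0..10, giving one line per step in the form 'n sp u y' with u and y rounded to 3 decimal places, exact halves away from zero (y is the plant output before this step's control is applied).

(exact arithmetic carried between steps; '≈' marks a value shown rounded to 6 d.p. or computed from one; I and e_prev carry over from the previous line; the table rounds u and y to 3 d.p., halves away from zero)
n=0: y=0, sp=-2, e=sp−y=-2; I=-2, D=e−e_prev=-2; u=3/2·(-2)+5/4·(-2)+2·(-2)=-9.5; next y=3/10·0+1/4·(-9.5)=-2.375
n=1: y=-2.375, sp=-2, e=sp−y=0.375; I=-1.625, D=e−e_prev=2.375; u=3/2·0.375+5/4·(-1.625)+2·2.375=3.28125; next y=3/10·(-2.375)+1/4·3.28125≈0.107813
n=2: y≈0.107813, sp=-2, e=sp−y≈-2.107813; I≈-3.732813, D=e−e_prev≈-2.482813; u=3/2·(-2.107813)+5/4·(-3.732813)+2·(-2.482813)≈-12.793359; next y=3/10·0.107813+1/4·(-12.793359)≈-3.165996
n=3: y≈-3.165996, sp=-2, e=sp−y≈1.165996; I≈-2.566816, D=e−e_prev≈3.273809; u=3/2·1.165996+5/4·(-2.566816)+2·3.273809≈5.088091; next y=3/10·(-3.165996)+1/4·5.088091≈0.322224
n=4: y≈0.322224, sp=-2, e=sp−y≈-2.322224; I≈-4.889040, D=e−e_prev≈-3.488220; u=3/2·(-2.322224)+5/4·(-4.889040)+2·(-3.488220)≈-16.571076; next y=3/10·0.322224+1/4·(-16.571076)≈-4.046102
n=5: y≈-4.046102, sp=-2, e=sp−y≈2.046102; I≈-2.842938, D=e−e_prev≈4.368326; u=3/2·2.046102+5/4·(-2.842938)+2·4.368326≈8.252131; next y=3/10·(-4.046102)+1/4·8.252131≈0.849202
n=6: y≈0.849202, sp=-2, e=sp−y≈-2.849202; I≈-5.692141, D=e−e_prev≈-4.895304; u=3/2·(-2.849202)+5/4·(-5.692141)+2·(-4.895304)≈-21.179587; next y=3/10·0.849202+1/4·(-21.179587)≈-5.040136
n=7: y≈-5.040136, sp=-2, e=sp−y≈3.040136; I≈-2.652004, D=e−e_prev≈5.889338; u=3/2·3.040136+5/4·(-2.652004)+2·5.889338≈13.023876; next y=3/10·(-5.040136)+1/4·13.023876≈1.743928
n=8: y≈1.743928, sp=-2, e=sp−y≈-3.743928; I≈-6.395933, D=e−e_prev≈-6.784064; u=3/2·(-3.743928)+5/4·(-6.395933)+2·(-6.784064)≈-27.178936; next y=3/10·1.743928+1/4·(-27.178936)≈-6.271556
n=9: y≈-6.271556, sp=2, e=sp−y≈8.271556; I≈1.875623, D=e−e_prev≈12.015484; u=3/2·8.271556+5/4·1.875623+2·12.015484≈38.782830; next y=3/10·(-6.271556)+1/4·38.782830≈7.814241
n=10: y≈7.814241, sp=2, e=sp−y≈-5.814241; I≈-3.938618, D=e−e_prev≈-14.085796; u=3/2·(-5.814241)+5/4·(-3.938618)+2·(-14.085796)≈-41.816226; next y=3/10·7.814241+1/4·(-41.816226)≈-8.109784

0 -2 -9.500 0.000
1 -2 3.281 -2.375
2 -2 -12.793 0.108
3 -2 5.088 -3.166
4 -2 -16.571 0.322
5 -2 8.252 -4.046
6 -2 -21.180 0.849
7 -2 13.024 -5.040
8 -2 -27.179 1.744
9 2 38.783 -6.272
10 2 -41.816 7.814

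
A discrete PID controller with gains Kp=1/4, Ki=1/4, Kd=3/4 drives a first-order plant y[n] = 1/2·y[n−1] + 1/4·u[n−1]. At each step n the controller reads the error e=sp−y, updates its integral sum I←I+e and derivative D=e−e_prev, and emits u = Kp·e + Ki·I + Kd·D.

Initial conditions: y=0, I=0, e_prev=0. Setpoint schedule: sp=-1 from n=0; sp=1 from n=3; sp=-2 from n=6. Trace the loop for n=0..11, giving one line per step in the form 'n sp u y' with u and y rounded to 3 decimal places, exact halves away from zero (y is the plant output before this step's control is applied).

(exact arithmetic carried between steps; '≈' marks a value shown rounded to 6 d.p. or computed from one; I and e_prev carry over from the previous line; the table rounds u and y to 3 d.p., halves away from zero)
n=0: y=0, sp=-1, e=sp−y=-1; I=-1, D=e−e_prev=-1; u=1/4·(-1)+1/4·(-1)+3/4·(-1)=-1.25; next y=1/2·0+1/4·(-1.25)=-0.3125
n=1: y=-0.3125, sp=-1, e=sp−y=-0.6875; I=-1.6875, D=e−e_prev=0.3125; u=1/4·(-0.6875)+1/4·(-1.6875)+3/4·0.3125=-0.359375; next y=1/2·(-0.3125)+1/4·(-0.359375)≈-0.246094
n=2: y≈-0.246094, sp=-1, e=sp−y≈-0.753906; I≈-2.441406, D=e−e_prev≈-0.066406; u=1/4·(-0.753906)+1/4·(-2.441406)+3/4·(-0.066406)≈-0.848633; next y=1/2·(-0.246094)+1/4·(-0.848633)≈-0.335205
n=3: y≈-0.335205, sp=1, e=sp−y≈1.335205; I≈-1.106201, D=e−e_prev≈2.089111; u=1/4·1.335205+1/4·(-1.106201)+3/4·2.089111≈1.624084; next y=1/2·(-0.335205)+1/4·1.624084≈0.238419
n=4: y≈0.238419, sp=1, e=sp−y≈0.761581; I≈-0.344620, D=e−e_prev≈-0.573624; u=1/4·0.761581+1/4·(-0.344620)+3/4·(-0.573624)≈-0.325977; next y=1/2·0.238419+1/4·(-0.325977)≈0.037715
n=5: y≈0.037715, sp=1, e=sp−y≈0.962285; I≈0.617665, D=e−e_prev≈0.200704; u=1/4·0.962285+1/4·0.617665+3/4·0.200704≈0.545515; next y=1/2·0.037715+1/4·0.545515≈0.155236
n=6: y≈0.155236, sp=-2, e=sp−y≈-2.155236; I≈-1.537571, D=e−e_prev≈-3.117521; u=1/4·(-2.155236)+1/4·(-1.537571)+3/4·(-3.117521)≈-3.261343; next y=1/2·0.155236+1/4·(-3.261343)≈-0.737718
n=7: y≈-0.737718, sp=-2, e=sp−y≈-1.262282; I≈-2.799853, D=e−e_prev≈0.892954; u=1/4·(-1.262282)+1/4·(-2.799853)+3/4·0.892954≈-0.345819; next y=1/2·(-0.737718)+1/4·(-0.345819)≈-0.455313
n=8: y≈-0.455313, sp=-2, e=sp−y≈-1.544687; I≈-4.344540, D=e−e_prev≈-0.282404; u=1/4·(-1.544687)+1/4·(-4.344540)+3/4·(-0.282404)≈-1.684110; next y=1/2·(-0.455313)+1/4·(-1.684110)≈-0.648684
n=9: y≈-0.648684, sp=-2, e=sp−y≈-1.351316; I≈-5.695856, D=e−e_prev≈0.193371; u=1/4·(-1.351316)+1/4·(-5.695856)+3/4·0.193371≈-1.616765; next y=1/2·(-0.648684)+1/4·(-1.616765)≈-0.728533
n=10: y≈-0.728533, sp=-2, e=sp−y≈-1.271467; I≈-6.967323, D=e−e_prev≈0.079849; u=1/4·(-1.271467)+1/4·(-6.967323)+3/4·0.079849≈-1.999810; next y=1/2·(-0.728533)+1/4·(-1.999810)≈-0.864219
n=11: y≈-0.864219, sp=-2, e=sp−y≈-1.135781; I≈-8.103103, D=e−e_prev≈0.135686; u=1/4·(-1.135781)+1/4·(-8.103103)+3/4·0.135686≈-2.207957; next y=1/2·(-0.864219)+1/4·(-2.207957)≈-0.984099

0 -1 -1.250 0.000
1 -1 -0.359 -0.313
2 -1 -0.849 -0.246
3 1 1.624 -0.335
4 1 -0.326 0.238
5 1 0.546 0.038
6 -2 -3.261 0.155
7 -2 -0.346 -0.738
8 -2 -1.684 -0.455
9 -2 -1.617 -0.649
10 -2 -2.000 -0.729
11 -2 -2.208 -0.864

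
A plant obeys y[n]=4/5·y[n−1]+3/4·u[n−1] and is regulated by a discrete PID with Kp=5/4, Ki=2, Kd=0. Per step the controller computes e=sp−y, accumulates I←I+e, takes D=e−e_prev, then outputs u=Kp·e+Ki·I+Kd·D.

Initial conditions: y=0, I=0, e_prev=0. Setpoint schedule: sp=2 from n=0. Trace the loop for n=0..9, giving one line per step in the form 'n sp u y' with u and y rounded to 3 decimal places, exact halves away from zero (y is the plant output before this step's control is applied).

0 2 6.500 0.000
1 2 -5.344 4.875
2 2 5.100 -0.108
3 2 -3.186 3.739
4 2 3.533 0.602
5 2 -1.890 3.131
6 2 2.491 1.087
7 2 -1.048 2.738
8 2 1.810 1.404
9 2 -0.498 2.481

(exact arithmetic carried between steps; '≈' marks a value shown rounded to 6 d.p. or computed from one; I and e_prev carry over from the previous line; the table rounds u and y to 3 d.p., halves away from zero)
n=0: y=0, sp=2, e=sp−y=2; I=2, D=e−e_prev=2; u=5/4·2+2·2+0·2=6.5; next y=4/5·0+3/4·6.5=4.875
n=1: y=4.875, sp=2, e=sp−y=-2.875; I=-0.875, D=e−e_prev=-4.875; u=5/4·(-2.875)+2·(-0.875)+0·(-4.875)=-5.34375; next y=4/5·4.875+3/4·(-5.34375)≈-0.107813
n=2: y≈-0.107813, sp=2, e=sp−y≈2.107813; I≈1.232813, D=e−e_prev≈4.982813; u=5/4·2.107813+2·1.232813+0·4.982813≈5.100391; next y=4/5·(-0.107813)+3/4·5.100391≈3.739043
n=3: y≈3.739043, sp=2, e=sp−y≈-1.739043; I≈-0.506230, D=e−e_prev≈-3.846855; u=5/4·(-1.739043)+2·(-0.506230)+0·(-3.846855)≈-3.186265; next y=4/5·3.739043+3/4·(-3.186265)≈0.601536
n=4: y≈0.601536, sp=2, e=sp−y≈1.398464; I≈0.892234, D=e−e_prev≈3.137507; u=5/4·1.398464+2·0.892234+0·3.137507≈3.532547; next y=4/5·0.601536+3/4·3.532547≈3.130639
n=5: y≈3.130639, sp=2, e=sp−y≈-1.130639; I≈-0.238406, D=e−e_prev≈-2.529103; u=5/4·(-1.130639)+2·(-0.238406)+0·(-2.529103)≈-1.890110; next y=4/5·3.130639+3/4·(-1.890110)≈1.086929
n=6: y≈1.086929, sp=2, e=sp−y≈0.913071; I≈0.674666, D=e−e_prev≈2.043711; u=5/4·0.913071+2·0.674666+0·2.043711≈2.490671; next y=4/5·1.086929+3/4·2.490671≈2.737546
n=7: y≈2.737546, sp=2, e=sp−y≈-0.737546; I≈-0.062880, D=e−e_prev≈-1.650617; u=5/4·(-0.737546)+2·(-0.062880)+0·(-1.650617)≈-1.047693; next y=4/5·2.737546+3/4·(-1.047693)≈1.404267
n=8: y≈1.404267, sp=2, e=sp−y≈0.595733; I≈0.532853, D=e−e_prev≈1.333279; u=5/4·0.595733+2·0.532853+0·1.333279≈1.810371; next y=4/5·1.404267+3/4·1.810371≈2.481192
n=9: y≈2.481192, sp=2, e=sp−y≈-0.481192; I≈0.051660, D=e−e_prev≈-1.076925; u=5/4·(-0.481192)+2·0.051660+0·(-1.076925)≈-0.498169; next y=4/5·2.481192+3/4·(-0.498169)≈1.611327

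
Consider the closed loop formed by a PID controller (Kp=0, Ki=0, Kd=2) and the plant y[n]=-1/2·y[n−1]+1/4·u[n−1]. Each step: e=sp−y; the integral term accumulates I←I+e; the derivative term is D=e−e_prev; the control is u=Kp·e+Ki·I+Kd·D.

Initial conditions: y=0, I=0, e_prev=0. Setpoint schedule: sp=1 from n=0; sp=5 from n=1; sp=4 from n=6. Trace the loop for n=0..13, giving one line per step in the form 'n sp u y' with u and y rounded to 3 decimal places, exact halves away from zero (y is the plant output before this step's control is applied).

0 1 2.000 0.000
1 5 7.000 0.500
2 5 -2.000 1.500
3 5 5.500 -1.250
4 5 -6.500 2.000
5 5 9.250 -2.625
6 4 -14.500 3.625
7 4 18.125 -5.438
8 4 -25.375 7.250
9 4 34.438 -9.969
10 4 -47.125 13.594
11 4 64.344 -18.578
12 4 -87.906 25.375
13 4 120.078 -34.664

(exact arithmetic carried between steps; '≈' marks a value shown rounded to 6 d.p. or computed from one; I and e_prev carry over from the previous line; the table rounds u and y to 3 d.p., halves away from zero)
n=0: y=0, sp=1, e=sp−y=1; I=1, D=e−e_prev=1; u=0·1+0·1+2·1=2; next y=-1/2·0+1/4·2=0.5
n=1: y=0.5, sp=5, e=sp−y=4.5; I=5.5, D=e−e_prev=3.5; u=0·4.5+0·5.5+2·3.5=7; next y=-1/2·0.5+1/4·7=1.5
n=2: y=1.5, sp=5, e=sp−y=3.5; I=9, D=e−e_prev=-1; u=0·3.5+0·9+2·(-1)=-2; next y=-1/2·1.5+1/4·(-2)=-1.25
n=3: y=-1.25, sp=5, e=sp−y=6.25; I=15.25, D=e−e_prev=2.75; u=0·6.25+0·15.25+2·2.75=5.5; next y=-1/2·(-1.25)+1/4·5.5=2
n=4: y=2, sp=5, e=sp−y=3; I=18.25, D=e−e_prev=-3.25; u=0·3+0·18.25+2·(-3.25)=-6.5; next y=-1/2·2+1/4·(-6.5)=-2.625
n=5: y=-2.625, sp=5, e=sp−y=7.625; I=25.875, D=e−e_prev=4.625; u=0·7.625+0·25.875+2·4.625=9.25; next y=-1/2·(-2.625)+1/4·9.25=3.625
n=6: y=3.625, sp=4, e=sp−y=0.375; I=26.25, D=e−e_prev=-7.25; u=0·0.375+0·26.25+2·(-7.25)=-14.5; next y=-1/2·3.625+1/4·(-14.5)=-5.4375
n=7: y=-5.4375, sp=4, e=sp−y=9.4375; I=35.6875, D=e−e_prev=9.0625; u=0·9.4375+0·35.6875+2·9.0625=18.125; next y=-1/2·(-5.4375)+1/4·18.125=7.25
n=8: y=7.25, sp=4, e=sp−y=-3.25; I=32.4375, D=e−e_prev=-12.6875; u=0·(-3.25)+0·32.4375+2·(-12.6875)=-25.375; next y=-1/2·7.25+1/4·(-25.375)=-9.96875
n=9: y=-9.96875, sp=4, e=sp−y=13.96875; I=46.40625, D=e−e_prev=17.21875; u=0·13.96875+0·46.40625+2·17.21875=34.4375; next y=-1/2·(-9.96875)+1/4·34.4375=13.59375
n=10: y=13.59375, sp=4, e=sp−y=-9.59375; I=36.8125, D=e−e_prev=-23.5625; u=0·(-9.59375)+0·36.8125+2·(-23.5625)=-47.125; next y=-1/2·13.59375+1/4·(-47.125)=-18.578125
n=11: y=-18.578125, sp=4, e=sp−y=22.578125; I=59.390625, D=e−e_prev=32.171875; u=0·22.578125+0·59.390625+2·32.171875=64.34375; next y=-1/2·(-18.578125)+1/4·64.34375=25.375
n=12: y=25.375, sp=4, e=sp−y=-21.375; I=38.015625, D=e−e_prev=-43.953125; u=0·(-21.375)+0·38.015625+2·(-43.953125)=-87.90625; next y=-1/2·25.375+1/4·(-87.90625)≈-34.664063
n=13: y≈-34.664063, sp=4, e=sp−y≈38.664063; I≈76.679688, D=e−e_prev≈60.039063; u=0·38.664063+0·76.679688+2·60.039063≈120.078125; next y=-1/2·(-34.664063)+1/4·120.078125≈47.351563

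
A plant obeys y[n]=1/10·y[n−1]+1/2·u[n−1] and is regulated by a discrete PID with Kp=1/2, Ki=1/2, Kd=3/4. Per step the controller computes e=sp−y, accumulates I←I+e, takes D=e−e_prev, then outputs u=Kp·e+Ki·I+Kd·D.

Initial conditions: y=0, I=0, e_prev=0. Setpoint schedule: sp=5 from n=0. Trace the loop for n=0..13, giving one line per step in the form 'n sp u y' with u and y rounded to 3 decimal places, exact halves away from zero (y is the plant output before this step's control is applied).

0 5 8.750 0.000
1 5 -0.156 4.375
2 5 10.465 0.359
3 5 1.183 5.268
4 5 11.993 1.118
5 5 2.089 6.108
6 5 13.070 1.655
7 5 2.573 6.701
8 5 13.809 1.957
9 5 2.771 7.100
10 5 14.337 2.096
11 5 2.792 7.378
12 5 14.742 2.134
13 5 2.703 7.584

(exact arithmetic carried between steps; '≈' marks a value shown rounded to 6 d.p. or computed from one; I and e_prev carry over from the previous line; the table rounds u and y to 3 d.p., halves away from zero)
n=0: y=0, sp=5, e=sp−y=5; I=5, D=e−e_prev=5; u=1/2·5+1/2·5+3/4·5=8.75; next y=1/10·0+1/2·8.75=4.375
n=1: y=4.375, sp=5, e=sp−y=0.625; I=5.625, D=e−e_prev=-4.375; u=1/2·0.625+1/2·5.625+3/4·(-4.375)=-0.15625; next y=1/10·4.375+1/2·(-0.15625)=0.359375
n=2: y=0.359375, sp=5, e=sp−y=4.640625; I=10.265625, D=e−e_prev=4.015625; u=1/2·4.640625+1/2·10.265625+3/4·4.015625≈10.464844; next y=1/10·0.359375+1/2·10.464844≈5.268359
n=3: y≈5.268359, sp=5, e=sp−y≈-0.268359; I≈9.997266, D=e−e_prev≈-4.908984; u=1/2·(-0.268359)+1/2·9.997266+3/4·(-4.908984)≈1.182715; next y=1/10·5.268359+1/2·1.182715≈1.118193
n=4: y≈1.118193, sp=5, e=sp−y≈3.881807; I≈13.879072, D=e−e_prev≈4.150166; u=1/2·3.881807+1/2·13.879072+3/4·4.150166≈11.993064; next y=1/10·1.118193+1/2·11.993064≈6.108351
n=5: y≈6.108351, sp=5, e=sp−y≈-1.108351; I≈12.770721, D=e−e_prev≈-4.990158; u=1/2·(-1.108351)+1/2·12.770721+3/4·(-4.990158)≈2.088566; next y=1/10·6.108351+1/2·2.088566≈1.655118
n=6: y≈1.655118, sp=5, e=sp−y≈3.344882; I≈16.115603, D=e−e_prev≈4.453233; u=1/2·3.344882+1/2·16.115603+3/4·4.453233≈13.070167; next y=1/10·1.655118+1/2·13.070167≈6.700595
n=7: y≈6.700595, sp=5, e=sp−y≈-1.700595; I≈14.415007, D=e−e_prev≈-5.045477; u=1/2·(-1.700595)+1/2·14.415007+3/4·(-5.045477)≈2.573098; next y=1/10·6.700595+1/2·2.573098≈1.956609
n=8: y≈1.956609, sp=5, e=sp−y≈3.043391; I≈17.458399, D=e−e_prev≈4.743987; u=1/2·3.043391+1/2·17.458399+3/4·4.743987≈13.808885; next y=1/10·1.956609+1/2·13.808885≈7.100103
n=9: y≈7.100103, sp=5, e=sp−y≈-2.100103; I≈15.358295, D=e−e_prev≈-5.143495; u=1/2·(-2.100103)+1/2·15.358295+3/4·(-5.143495)≈2.771475; next y=1/10·7.100103+1/2·2.771475≈2.095748
n=10: y≈2.095748, sp=5, e=sp−y≈2.904252; I≈18.262548, D=e−e_prev≈5.004356; u=1/2·2.904252+1/2·18.262548+3/4·5.004356≈14.336666; next y=1/10·2.095748+1/2·14.336666≈7.377908
n=11: y≈7.377908, sp=5, e=sp−y≈-2.377908; I≈15.884639, D=e−e_prev≈-5.282160; u=1/2·(-2.377908)+1/2·15.884639+3/4·(-5.282160)≈2.791746; next y=1/10·7.377908+1/2·2.791746≈2.133664
n=12: y≈2.133664, sp=5, e=sp−y≈2.866336; I≈18.750976, D=e−e_prev≈5.244244; u=1/2·2.866336+1/2·18.750976+3/4·5.244244≈14.741839; next y=1/10·2.133664+1/2·14.741839≈7.584286
n=13: y≈7.584286, sp=5, e=sp−y≈-2.584286; I≈16.166690, D=e−e_prev≈-5.450623; u=1/2·(-2.584286)+1/2·16.166690+3/4·(-5.450623)≈2.703235; next y=1/10·7.584286+1/2·2.703235≈2.110046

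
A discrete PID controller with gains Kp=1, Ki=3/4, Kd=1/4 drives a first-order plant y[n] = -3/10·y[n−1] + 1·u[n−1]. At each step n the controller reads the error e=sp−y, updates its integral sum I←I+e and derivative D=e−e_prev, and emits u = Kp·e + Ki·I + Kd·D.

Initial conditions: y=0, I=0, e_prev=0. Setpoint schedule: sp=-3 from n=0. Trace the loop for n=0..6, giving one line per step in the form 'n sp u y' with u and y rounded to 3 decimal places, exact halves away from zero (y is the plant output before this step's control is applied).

(exact arithmetic carried between steps; '≈' marks a value shown rounded to 6 d.p. or computed from one; I and e_prev carry over from the previous line; the table rounds u and y to 3 d.p., halves away from zero)
n=0: y=0, sp=-3, e=sp−y=-3; I=-3, D=e−e_prev=-3; u=1·(-3)+3/4·(-3)+1/4·(-3)=-6; next y=-3/10·0+1·(-6)=-6
n=1: y=-6, sp=-3, e=sp−y=3; I=0, D=e−e_prev=6; u=1·3+3/4·0+1/4·6=4.5; next y=-3/10·(-6)+1·4.5=6.3
n=2: y=6.3, sp=-3, e=sp−y=-9.3; I=-9.3, D=e−e_prev=-12.3; u=1·(-9.3)+3/4·(-9.3)+1/4·(-12.3)=-19.35; next y=-3/10·6.3+1·(-19.35)=-21.24
n=3: y=-21.24, sp=-3, e=sp−y=18.24; I=8.94, D=e−e_prev=27.54; u=1·18.24+3/4·8.94+1/4·27.54=31.83; next y=-3/10·(-21.24)+1·31.83=38.202
n=4: y=38.202, sp=-3, e=sp−y=-41.202; I=-32.262, D=e−e_prev=-59.442; u=1·(-41.202)+3/4·(-32.262)+1/4·(-59.442)=-80.259; next y=-3/10·38.202+1·(-80.259)=-91.7196
n=5: y=-91.7196, sp=-3, e=sp−y=88.7196; I=56.4576, D=e−e_prev=129.9216; u=1·88.7196+3/4·56.4576+1/4·129.9216=163.5432; next y=-3/10·(-91.7196)+1·163.5432=191.05908
n=6: y=191.05908, sp=-3, e=sp−y=-194.05908; I=-137.60148, D=e−e_prev=-282.77868; u=1·(-194.05908)+3/4·(-137.60148)+1/4·(-282.77868)=-367.95486; next y=-3/10·191.05908+1·(-367.95486)=-425.272584

0 -3 -6.000 0.000
1 -3 4.500 -6.000
2 -3 -19.350 6.300
3 -3 31.830 -21.240
4 -3 -80.259 38.202
5 -3 163.543 -91.720
6 -3 -367.955 191.059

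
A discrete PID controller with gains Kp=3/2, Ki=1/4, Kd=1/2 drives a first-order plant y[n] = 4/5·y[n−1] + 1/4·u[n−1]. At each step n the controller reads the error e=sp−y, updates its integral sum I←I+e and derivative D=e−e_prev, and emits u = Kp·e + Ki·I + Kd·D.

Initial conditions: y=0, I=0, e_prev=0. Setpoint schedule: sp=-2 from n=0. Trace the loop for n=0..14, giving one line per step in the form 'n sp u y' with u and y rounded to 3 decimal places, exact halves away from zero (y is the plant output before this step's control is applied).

0 -2 -4.500 0.000
1 -2 -1.469 -1.125
2 -2 -1.930 -1.267
3 -2 -1.669 -1.496
4 -2 -1.644 -1.614
5 -2 -1.601 -1.702
6 -2 -1.585 -1.762
7 -2 -1.576 -1.806
8 -2 -1.573 -1.839
9 -2 -1.572 -1.864
10 -2 -1.573 -1.884
11 -2 -1.575 -1.901
12 -2 -1.578 -1.914
13 -2 -1.580 -1.926
14 -2 -1.582 -1.936

(exact arithmetic carried between steps; '≈' marks a value shown rounded to 6 d.p. or computed from one; I and e_prev carry over from the previous line; the table rounds u and y to 3 d.p., halves away from zero)
n=0: y=0, sp=-2, e=sp−y=-2; I=-2, D=e−e_prev=-2; u=3/2·(-2)+1/4·(-2)+1/2·(-2)=-4.5; next y=4/5·0+1/4·(-4.5)=-1.125
n=1: y=-1.125, sp=-2, e=sp−y=-0.875; I=-2.875, D=e−e_prev=1.125; u=3/2·(-0.875)+1/4·(-2.875)+1/2·1.125=-1.46875; next y=4/5·(-1.125)+1/4·(-1.46875)≈-1.267188
n=2: y≈-1.267188, sp=-2, e=sp−y≈-0.732813; I≈-3.607813, D=e−e_prev≈0.142188; u=3/2·(-0.732813)+1/4·(-3.607813)+1/2·0.142188≈-1.930078; next y=4/5·(-1.267188)+1/4·(-1.930078)≈-1.496270
n=3: y≈-1.496270, sp=-2, e=sp−y≈-0.503730; I≈-4.111543, D=e−e_prev≈0.229082; u=3/2·(-0.503730)+1/4·(-4.111543)+1/2·0.229082≈-1.668940; next y=4/5·(-1.496270)+1/4·(-1.668940)≈-1.614251
n=4: y≈-1.614251, sp=-2, e=sp−y≈-0.385749; I≈-4.497292, D=e−e_prev≈0.117981; u=3/2·(-0.385749)+1/4·(-4.497292)+1/2·0.117981≈-1.643956; next y=4/5·(-1.614251)+1/4·(-1.643956)≈-1.702390
n=5: y≈-1.702390, sp=-2, e=sp−y≈-0.297610; I≈-4.794903, D=e−e_prev≈0.088139; u=3/2·(-0.297610)+1/4·(-4.794903)+1/2·0.088139≈-1.601072; next y=4/5·(-1.702390)+1/4·(-1.601072)≈-1.762180
n=6: y≈-1.762180, sp=-2, e=sp−y≈-0.237820; I≈-5.032723, D=e−e_prev≈0.059790; u=3/2·(-0.237820)+1/4·(-5.032723)+1/2·0.059790≈-1.585016; next y=4/5·(-1.762180)+1/4·(-1.585016)≈-1.805998
n=7: y≈-1.805998, sp=-2, e=sp−y≈-0.194002; I≈-5.226725, D=e−e_prev≈0.043818; u=3/2·(-0.194002)+1/4·(-5.226725)+1/2·0.043818≈-1.575776; next y=4/5·(-1.805998)+1/4·(-1.575776)≈-1.838742
n=8: y≈-1.838742, sp=-2, e=sp−y≈-0.161258; I≈-5.387983, D=e−e_prev≈0.032744; u=3/2·(-0.161258)+1/4·(-5.387983)+1/2·0.032744≈-1.572510; next y=4/5·(-1.838742)+1/4·(-1.572510)≈-1.864121
n=9: y≈-1.864121, sp=-2, e=sp−y≈-0.135879; I≈-5.523862, D=e−e_prev≈0.025379; u=3/2·(-0.135879)+1/4·(-5.523862)+1/2·0.025379≈-1.572094; next y=4/5·(-1.864121)+1/4·(-1.572094)≈-1.884321
n=10: y≈-1.884321, sp=-2, e=sp−y≈-0.115679; I≈-5.639541, D=e−e_prev≈0.020199; u=3/2·(-0.115679)+1/4·(-5.639541)+1/2·0.020199≈-1.573305; next y=4/5·(-1.884321)+1/4·(-1.573305)≈-1.900783
n=11: y≈-1.900783, sp=-2, e=sp−y≈-0.099217; I≈-5.738759, D=e−e_prev≈0.016462; u=3/2·(-0.099217)+1/4·(-5.738759)+1/2·0.016462≈-1.575285; next y=4/5·(-1.900783)+1/4·(-1.575285)≈-1.914447
n=12: y≈-1.914447, sp=-2, e=sp−y≈-0.085553; I≈-5.824311, D=e−e_prev≈0.013665; u=3/2·(-0.085553)+1/4·(-5.824311)+1/2·0.013665≈-1.577575; next y=4/5·(-1.914447)+1/4·(-1.577575)≈-1.925951
n=13: y≈-1.925951, sp=-2, e=sp−y≈-0.074049; I≈-5.898360, D=e−e_prev≈0.011504; u=3/2·(-0.074049)+1/4·(-5.898360)+1/2·0.011504≈-1.579911; next y=4/5·(-1.925951)+1/4·(-1.579911)≈-1.935739
n=14: y≈-1.935739, sp=-2, e=sp−y≈-0.064261; I≈-5.962621, D=e−e_prev≈0.009787; u=3/2·(-0.064261)+1/4·(-5.962621)+1/2·0.009787≈-1.582153; next y=4/5·(-1.935739)+1/4·(-1.582153)≈-1.944129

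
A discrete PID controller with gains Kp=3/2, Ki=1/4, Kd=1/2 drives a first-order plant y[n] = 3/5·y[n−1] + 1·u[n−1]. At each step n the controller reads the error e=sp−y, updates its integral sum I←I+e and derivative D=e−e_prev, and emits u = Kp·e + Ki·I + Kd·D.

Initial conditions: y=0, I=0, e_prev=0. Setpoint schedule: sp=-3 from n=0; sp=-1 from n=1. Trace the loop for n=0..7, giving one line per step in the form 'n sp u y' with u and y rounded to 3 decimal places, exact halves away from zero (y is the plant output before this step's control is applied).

0 -3 -6.750 0.000
1 -1 13.688 -6.750
2 -1 -26.122 9.638
3 -1 46.860 -20.339
4 -1 -87.035 34.657
5 -1 158.568 -66.241
6 -1 -291.965 118.824
7 -1 534.475 -220.671

(exact arithmetic carried between steps; '≈' marks a value shown rounded to 6 d.p. or computed from one; I and e_prev carry over from the previous line; the table rounds u and y to 3 d.p., halves away from zero)
n=0: y=0, sp=-3, e=sp−y=-3; I=-3, D=e−e_prev=-3; u=3/2·(-3)+1/4·(-3)+1/2·(-3)=-6.75; next y=3/5·0+1·(-6.75)=-6.75
n=1: y=-6.75, sp=-1, e=sp−y=5.75; I=2.75, D=e−e_prev=8.75; u=3/2·5.75+1/4·2.75+1/2·8.75=13.6875; next y=3/5·(-6.75)+1·13.6875=9.6375
n=2: y=9.6375, sp=-1, e=sp−y=-10.6375; I=-7.8875, D=e−e_prev=-16.3875; u=3/2·(-10.6375)+1/4·(-7.8875)+1/2·(-16.3875)=-26.121875; next y=3/5·9.6375+1·(-26.121875)=-20.339375
n=3: y=-20.339375, sp=-1, e=sp−y=19.339375; I=11.451875, D=e−e_prev=29.976875; u=3/2·19.339375+1/4·11.451875+1/2·29.976875≈46.860469; next y=3/5·(-20.339375)+1·46.860469≈34.656844
n=4: y≈34.656844, sp=-1, e=sp−y≈-35.656844; I≈-24.204969, D=e−e_prev≈-54.996219; u=3/2·(-35.656844)+1/4·(-24.204969)+1/2·(-54.996219)≈-87.034617; next y=3/5·34.656844+1·(-87.034617)≈-66.240511
n=5: y≈-66.240511, sp=-1, e=sp−y≈65.240511; I≈41.035542, D=e−e_prev≈100.897355; u=3/2·65.240511+1/4·41.035542+1/2·100.897355≈158.568329; next y=3/5·(-66.240511)+1·158.568329≈118.824023
n=6: y≈118.824023, sp=-1, e=sp−y≈-119.824023; I≈-78.788481, D=e−e_prev≈-185.064534; u=3/2·(-119.824023)+1/4·(-78.788481)+1/2·(-185.064534)≈-291.965421; next y=3/5·118.824023+1·(-291.965421)≈-220.671007
n=7: y≈-220.671007, sp=-1, e=sp−y≈219.671007; I≈140.882527, D=e−e_prev≈339.495030; u=3/2·219.671007+1/4·140.882527+1/2·339.495030≈534.474658; next y=3/5·(-220.671007)+1·534.474658≈402.072053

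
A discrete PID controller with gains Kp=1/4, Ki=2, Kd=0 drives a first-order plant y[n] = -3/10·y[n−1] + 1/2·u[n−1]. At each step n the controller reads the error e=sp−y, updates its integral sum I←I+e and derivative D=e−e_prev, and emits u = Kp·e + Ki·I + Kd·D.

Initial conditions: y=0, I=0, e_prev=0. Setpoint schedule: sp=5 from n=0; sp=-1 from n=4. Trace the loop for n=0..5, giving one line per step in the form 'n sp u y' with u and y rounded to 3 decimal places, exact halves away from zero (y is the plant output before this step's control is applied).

0 5 11.250 0.000
1 5 8.594 5.625
2 5 14.129 2.609
3 5 10.648 6.282
4 -1 0.980 3.439
5 -1 1.059 -0.542

(exact arithmetic carried between steps; '≈' marks a value shown rounded to 6 d.p. or computed from one; I and e_prev carry over from the previous line; the table rounds u and y to 3 d.p., halves away from zero)
n=0: y=0, sp=5, e=sp−y=5; I=5, D=e−e_prev=5; u=1/4·5+2·5+0·5=11.25; next y=-3/10·0+1/2·11.25=5.625
n=1: y=5.625, sp=5, e=sp−y=-0.625; I=4.375, D=e−e_prev=-5.625; u=1/4·(-0.625)+2·4.375+0·(-5.625)=8.59375; next y=-3/10·5.625+1/2·8.59375=2.609375
n=2: y=2.609375, sp=5, e=sp−y=2.390625; I=6.765625, D=e−e_prev=3.015625; u=1/4·2.390625+2·6.765625+0·3.015625≈14.128906; next y=-3/10·2.609375+1/2·14.128906≈6.281641
n=3: y≈6.281641, sp=5, e=sp−y≈-1.281641; I≈5.483984, D=e−e_prev≈-3.672266; u=1/4·(-1.281641)+2·5.483984+0·(-3.672266)≈10.647559; next y=-3/10·6.281641+1/2·10.647559≈3.439287
n=4: y≈3.439287, sp=-1, e=sp−y≈-4.439287; I≈1.044697, D=e−e_prev≈-3.157646; u=1/4·(-4.439287)+2·1.044697+0·(-3.157646)≈0.979573; next y=-3/10·3.439287+1/2·0.979573≈-0.542000
n=5: y≈-0.542000, sp=-1, e=sp−y≈-0.458000; I≈0.586697, D=e−e_prev≈3.981287; u=1/4·(-0.458000)+2·0.586697+0·3.981287≈1.058894; next y=-3/10·(-0.542000)+1/2·1.058894≈0.692047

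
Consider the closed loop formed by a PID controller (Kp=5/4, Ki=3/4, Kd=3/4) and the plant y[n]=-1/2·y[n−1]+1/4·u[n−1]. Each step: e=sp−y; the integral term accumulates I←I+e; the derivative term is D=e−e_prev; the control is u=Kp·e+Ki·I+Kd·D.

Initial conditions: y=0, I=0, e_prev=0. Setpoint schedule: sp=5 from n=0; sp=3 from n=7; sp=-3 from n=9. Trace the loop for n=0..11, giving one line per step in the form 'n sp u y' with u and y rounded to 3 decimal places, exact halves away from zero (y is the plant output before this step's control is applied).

0 5 13.750 0.000
1 5 4.297 3.438
2 5 19.272 -0.645
3 5 4.536 5.140
4 5 26.855 -1.436
5 5 2.362 7.432
6 5 36.222 -3.125
7 3 -8.897 10.618
8 3 47.114 -7.533
9 -3 -38.565 15.545
10 -3 59.971 -17.414
11 -3 -66.999 23.700

(exact arithmetic carried between steps; '≈' marks a value shown rounded to 6 d.p. or computed from one; I and e_prev carry over from the previous line; the table rounds u and y to 3 d.p., halves away from zero)
n=0: y=0, sp=5, e=sp−y=5; I=5, D=e−e_prev=5; u=5/4·5+3/4·5+3/4·5=13.75; next y=-1/2·0+1/4·13.75=3.4375
n=1: y=3.4375, sp=5, e=sp−y=1.5625; I=6.5625, D=e−e_prev=-3.4375; u=5/4·1.5625+3/4·6.5625+3/4·(-3.4375)=4.296875; next y=-1/2·3.4375+1/4·4.296875≈-0.644531
n=2: y≈-0.644531, sp=5, e=sp−y≈5.644531; I≈12.207031, D=e−e_prev≈4.082031; u=5/4·5.644531+3/4·12.207031+3/4·4.082031≈19.272461; next y=-1/2·(-0.644531)+1/4·19.272461≈5.140381
n=3: y≈5.140381, sp=5, e=sp−y≈-0.140381; I≈12.066650, D=e−e_prev≈-5.784912; u=5/4·(-0.140381)+3/4·12.066650+3/4·(-5.784912)≈4.535828; next y=-1/2·5.140381+1/4·4.535828≈-1.436234
n=4: y≈-1.436234, sp=5, e=sp−y≈6.436234; I≈18.502884, D=e−e_prev≈6.576614; u=5/4·6.436234+3/4·18.502884+3/4·6.576614≈26.854916; next y=-1/2·(-1.436234)+1/4·26.854916≈7.431846
n=5: y≈7.431846, sp=5, e=sp−y≈-2.431846; I≈16.071038, D=e−e_prev≈-8.868079; u=5/4·(-2.431846)+3/4·16.071038+3/4·(-8.868079)≈2.362412; next y=-1/2·7.431846+1/4·2.362412≈-3.125320
n=6: y≈-3.125320, sp=5, e=sp−y≈8.125320; I≈24.196358, D=e−e_prev≈10.557165; u=5/4·8.125320+3/4·24.196358+3/4·10.557165≈36.221792; next y=-1/2·(-3.125320)+1/4·36.221792≈10.618108
n=7: y≈10.618108, sp=3, e=sp−y≈-7.618108; I≈16.578250, D=e−e_prev≈-15.743428; u=5/4·(-7.618108)+3/4·16.578250+3/4·(-15.743428)≈-8.896518; next y=-1/2·10.618108+1/4·(-8.896518)≈-7.533184
n=8: y≈-7.533184, sp=3, e=sp−y≈10.533184; I≈27.111434, D=e−e_prev≈18.151292; u=5/4·10.533184+3/4·27.111434+3/4·18.151292≈47.113523; next y=-1/2·(-7.533184)+1/4·47.113523≈15.544973
n=9: y≈15.544973, sp=-3, e=sp−y≈-18.544973; I≈8.566461, D=e−e_prev≈-29.078156; u=5/4·(-18.544973)+3/4·8.566461+3/4·(-29.078156)≈-38.564987; next y=-1/2·15.544973+1/4·(-38.564987)≈-17.413733
n=10: y≈-17.413733, sp=-3, e=sp−y≈14.413733; I≈22.980194, D=e−e_prev≈32.958706; u=5/4·14.413733+3/4·22.980194+3/4·32.958706≈59.971341; next y=-1/2·(-17.413733)+1/4·59.971341≈23.699702
n=11: y≈23.699702, sp=-3, e=sp−y≈-26.699702; I≈-3.719508, D=e−e_prev≈-41.113435; u=5/4·(-26.699702)+3/4·(-3.719508)+3/4·(-41.113435)≈-66.999334; next y=-1/2·23.699702+1/4·(-66.999334)≈-28.599684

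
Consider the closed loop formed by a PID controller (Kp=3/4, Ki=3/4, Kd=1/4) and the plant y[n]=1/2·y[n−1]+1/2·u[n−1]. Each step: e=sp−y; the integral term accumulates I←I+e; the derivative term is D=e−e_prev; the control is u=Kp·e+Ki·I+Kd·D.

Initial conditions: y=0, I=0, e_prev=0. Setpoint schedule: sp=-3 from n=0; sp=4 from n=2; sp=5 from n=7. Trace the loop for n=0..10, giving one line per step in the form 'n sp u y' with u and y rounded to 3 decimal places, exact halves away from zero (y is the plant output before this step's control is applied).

(exact arithmetic carried between steps; '≈' marks a value shown rounded to 6 d.p. or computed from one; I and e_prev carry over from the previous line; the table rounds u and y to 3 d.p., halves away from zero)
n=0: y=0, sp=-3, e=sp−y=-3; I=-3, D=e−e_prev=-3; u=3/4·(-3)+3/4·(-3)+1/4·(-3)=-5.25; next y=1/2·0+1/2·(-5.25)=-2.625
n=1: y=-2.625, sp=-3, e=sp−y=-0.375; I=-3.375, D=e−e_prev=2.625; u=3/4·(-0.375)+3/4·(-3.375)+1/4·2.625=-2.15625; next y=1/2·(-2.625)+1/2·(-2.15625)=-2.390625
n=2: y=-2.390625, sp=4, e=sp−y=6.390625; I=3.015625, D=e−e_prev=6.765625; u=3/4·6.390625+3/4·3.015625+1/4·6.765625≈8.746094; next y=1/2·(-2.390625)+1/2·8.746094≈3.177734
n=3: y≈3.177734, sp=4, e=sp−y≈0.822266; I≈3.837891, D=e−e_prev≈-5.568359; u=3/4·0.822266+3/4·3.837891+1/4·(-5.568359)≈2.103027; next y=1/2·3.177734+1/2·2.103027≈2.640381
n=4: y≈2.640381, sp=4, e=sp−y≈1.359619; I≈5.197510, D=e−e_prev≈0.537354; u=3/4·1.359619+3/4·5.197510+1/4·0.537354≈5.052185; next y=1/2·2.640381+1/2·5.052185≈3.846283
n=5: y≈3.846283, sp=4, e=sp−y≈0.153717; I≈5.351227, D=e−e_prev≈-1.205902; u=3/4·0.153717+3/4·5.351227+1/4·(-1.205902)≈3.827232; next y=1/2·3.846283+1/2·3.827232≈3.836758
n=6: y≈3.836758, sp=4, e=sp−y≈0.163242; I≈5.514469, D=e−e_prev≈0.009525; u=3/4·0.163242+3/4·5.514469+1/4·0.009525≈4.260665; next y=1/2·3.836758+1/2·4.260665≈4.048711
n=7: y≈4.048711, sp=5, e=sp−y≈0.951289; I≈6.465758, D=e−e_prev≈0.788046; u=3/4·0.951289+3/4·6.465758+1/4·0.788046≈5.759797; next y=1/2·4.048711+1/2·5.759797≈4.904254
n=8: y≈4.904254, sp=5, e=sp−y≈0.095746; I≈6.561504, D=e−e_prev≈-0.855543; u=3/4·0.095746+3/4·6.561504+1/4·(-0.855543)≈4.779052; next y=1/2·4.904254+1/2·4.779052≈4.841653
n=9: y≈4.841653, sp=5, e=sp−y≈0.158347; I≈6.719851, D=e−e_prev≈0.062601; u=3/4·0.158347+3/4·6.719851+1/4·0.062601≈5.174299; next y=1/2·4.841653+1/2·5.174299≈5.007976
n=10: y≈5.007976, sp=5, e=sp−y≈-0.007976; I≈6.711875, D=e−e_prev≈-0.166323; u=3/4·(-0.007976)+3/4·6.711875+1/4·(-0.166323)≈4.986344; next y=1/2·5.007976+1/2·4.986344≈4.997160

0 -3 -5.250 0.000
1 -3 -2.156 -2.625
2 4 8.746 -2.391
3 4 2.103 3.178
4 4 5.052 2.640
5 4 3.827 3.846
6 4 4.261 3.837
7 5 5.760 4.049
8 5 4.779 4.904
9 5 5.174 4.842
10 5 4.986 5.008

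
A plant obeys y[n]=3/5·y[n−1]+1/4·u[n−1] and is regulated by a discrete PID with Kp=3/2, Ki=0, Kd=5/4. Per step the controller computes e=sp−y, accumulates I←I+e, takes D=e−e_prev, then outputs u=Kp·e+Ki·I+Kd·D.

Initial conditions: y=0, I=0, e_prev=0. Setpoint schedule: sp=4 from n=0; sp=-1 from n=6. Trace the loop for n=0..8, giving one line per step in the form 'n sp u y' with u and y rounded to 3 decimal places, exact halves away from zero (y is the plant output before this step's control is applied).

(exact arithmetic carried between steps; '≈' marks a value shown rounded to 6 d.p. or computed from one; I and e_prev carry over from the previous line; the table rounds u and y to 3 d.p., halves away from zero)
n=0: y=0, sp=4, e=sp−y=4; I=4, D=e−e_prev=4; u=3/2·4+0·4+5/4·4=11; next y=3/5·0+1/4·11=2.75
n=1: y=2.75, sp=4, e=sp−y=1.25; I=5.25, D=e−e_prev=-2.75; u=3/2·1.25+0·5.25+5/4·(-2.75)=-1.5625; next y=3/5·2.75+1/4·(-1.5625)=1.259375
n=2: y=1.259375, sp=4, e=sp−y=2.740625; I=7.990625, D=e−e_prev=1.490625; u=3/2·2.740625+0·7.990625+5/4·1.490625≈5.974219; next y=3/5·1.259375+1/4·5.974219≈2.249180
n=3: y≈2.249180, sp=4, e=sp−y≈1.750820; I≈9.741445, D=e−e_prev≈-0.989805; u=3/2·1.750820+0·9.741445+5/4·(-0.989805)≈1.388975; next y=3/5·2.249180+1/4·1.388975≈1.696751
n=4: y≈1.696751, sp=4, e=sp−y≈2.303249; I≈12.044694, D=e−e_prev≈0.552428; u=3/2·2.303249+0·12.044694+5/4·0.552428≈4.145408; next y=3/5·1.696751+1/4·4.145408≈2.054403
n=5: y≈2.054403, sp=4, e=sp−y≈1.945597; I≈13.990291, D=e−e_prev≈-0.357651; u=3/2·1.945597+0·13.990291+5/4·(-0.357651)≈2.471331; next y=3/5·2.054403+1/4·2.471331≈1.850475
n=6: y≈1.850475, sp=-1, e=sp−y≈-2.850475; I≈11.139816, D=e−e_prev≈-4.796072; u=3/2·(-2.850475)+0·11.139816+5/4·(-4.796072)≈-10.270801; next y=3/5·1.850475+1/4·(-10.270801)≈-1.457416
n=7: y≈-1.457416, sp=-1, e=sp−y≈0.457416; I≈11.597232, D=e−e_prev≈3.307890; u=3/2·0.457416+0·11.597232+5/4·3.307890≈4.820986; next y=3/5·(-1.457416)+1/4·4.820986≈0.330797
n=8: y≈0.330797, sp=-1, e=sp−y≈-1.330797; I≈10.266435, D=e−e_prev≈-1.788213; u=3/2·(-1.330797)+0·10.266435+5/4·(-1.788213)≈-4.231462; next y=3/5·0.330797+1/4·(-4.231462)≈-0.859387

0 4 11.000 0.000
1 4 -1.563 2.750
2 4 5.974 1.259
3 4 1.389 2.249
4 4 4.145 1.697
5 4 2.471 2.054
6 -1 -10.271 1.850
7 -1 4.821 -1.457
8 -1 -4.231 0.331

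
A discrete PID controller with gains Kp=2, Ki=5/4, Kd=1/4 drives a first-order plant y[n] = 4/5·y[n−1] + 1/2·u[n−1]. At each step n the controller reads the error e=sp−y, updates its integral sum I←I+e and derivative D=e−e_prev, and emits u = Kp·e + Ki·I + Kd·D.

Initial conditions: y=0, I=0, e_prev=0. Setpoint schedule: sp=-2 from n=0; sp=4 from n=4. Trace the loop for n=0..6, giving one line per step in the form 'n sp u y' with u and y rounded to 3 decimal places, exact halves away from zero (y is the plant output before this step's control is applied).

0 -2 -7.000 0.000
1 -2 3.250 -3.500
2 -2 -3.888 -1.175
3 -2 1.643 -2.884
4 4 18.427 -1.485
5 4 -9.153 8.025
6 4 9.829 1.843

(exact arithmetic carried between steps; '≈' marks a value shown rounded to 6 d.p. or computed from one; I and e_prev carry over from the previous line; the table rounds u and y to 3 d.p., halves away from zero)
n=0: y=0, sp=-2, e=sp−y=-2; I=-2, D=e−e_prev=-2; u=2·(-2)+5/4·(-2)+1/4·(-2)=-7; next y=4/5·0+1/2·(-7)=-3.5
n=1: y=-3.5, sp=-2, e=sp−y=1.5; I=-0.5, D=e−e_prev=3.5; u=2·1.5+5/4·(-0.5)+1/4·3.5=3.25; next y=4/5·(-3.5)+1/2·3.25=-1.175
n=2: y=-1.175, sp=-2, e=sp−y=-0.825; I=-1.325, D=e−e_prev=-2.325; u=2·(-0.825)+5/4·(-1.325)+1/4·(-2.325)=-3.8875; next y=4/5·(-1.175)+1/2·(-3.8875)=-2.88375
n=3: y=-2.88375, sp=-2, e=sp−y=0.88375; I=-0.44125, D=e−e_prev=1.70875; u=2·0.88375+5/4·(-0.44125)+1/4·1.70875=1.643125; next y=4/5·(-2.88375)+1/2·1.643125≈-1.485438
n=4: y≈-1.485438, sp=4, e=sp−y≈5.485438; I≈5.044188, D=e−e_prev≈4.601688; u=2·5.485438+5/4·5.044188+1/4·4.601688≈18.426531; next y=4/5·(-1.485438)+1/2·18.426531≈8.024916
n=5: y≈8.024916, sp=4, e=sp−y≈-4.024916; I≈1.019272, D=e−e_prev≈-9.510353; u=2·(-4.024916)+5/4·1.019272+1/4·(-9.510353)≈-9.153330; next y=4/5·8.024916+1/2·(-9.153330)≈1.843268
n=6: y≈1.843268, sp=4, e=sp−y≈2.156732; I≈3.176004, D=e−e_prev≈6.181648; u=2·2.156732+5/4·3.176004+1/4·6.181648≈9.828882; next y=4/5·1.843268+1/2·9.828882≈6.389055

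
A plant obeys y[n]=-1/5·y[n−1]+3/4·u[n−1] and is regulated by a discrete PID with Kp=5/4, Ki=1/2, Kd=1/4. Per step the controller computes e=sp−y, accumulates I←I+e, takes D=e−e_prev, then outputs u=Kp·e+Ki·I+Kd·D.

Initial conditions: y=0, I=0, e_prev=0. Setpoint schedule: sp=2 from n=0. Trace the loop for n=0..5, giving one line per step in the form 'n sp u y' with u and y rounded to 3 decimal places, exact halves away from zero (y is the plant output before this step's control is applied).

0 2 4.000 0.000
1 2 -1.500 3.000
2 2 8.200 -1.725
3 2 -7.559 6.495
4 2 19.175 -6.968
5 2 -25.193 15.775

(exact arithmetic carried between steps; '≈' marks a value shown rounded to 6 d.p. or computed from one; I and e_prev carry over from the previous line; the table rounds u and y to 3 d.p., halves away from zero)
n=0: y=0, sp=2, e=sp−y=2; I=2, D=e−e_prev=2; u=5/4·2+1/2·2+1/4·2=4; next y=-1/5·0+3/4·4=3
n=1: y=3, sp=2, e=sp−y=-1; I=1, D=e−e_prev=-3; u=5/4·(-1)+1/2·1+1/4·(-3)=-1.5; next y=-1/5·3+3/4·(-1.5)=-1.725
n=2: y=-1.725, sp=2, e=sp−y=3.725; I=4.725, D=e−e_prev=4.725; u=5/4·3.725+1/2·4.725+1/4·4.725=8.2; next y=-1/5·(-1.725)+3/4·8.2=6.495
n=3: y=6.495, sp=2, e=sp−y=-4.495; I=0.23, D=e−e_prev=-8.22; u=5/4·(-4.495)+1/2·0.23+1/4·(-8.22)=-7.55875; next y=-1/5·6.495+3/4·(-7.55875)≈-6.968063
n=4: y≈-6.968063, sp=2, e=sp−y≈8.968063; I≈9.198063, D=e−e_prev≈13.463063; u=5/4·8.968063+1/2·9.198063+1/4·13.463063≈19.174875; next y=-1/5·(-6.968063)+3/4·19.174875≈15.774769
n=5: y≈15.774769, sp=2, e=sp−y≈-13.774769; I≈-4.576706, D=e−e_prev≈-22.742831; u=5/4·(-13.774769)+1/2·(-4.576706)+1/4·(-22.742831)≈-25.192522; next y=-1/5·15.774769+3/4·(-25.192522)≈-22.049345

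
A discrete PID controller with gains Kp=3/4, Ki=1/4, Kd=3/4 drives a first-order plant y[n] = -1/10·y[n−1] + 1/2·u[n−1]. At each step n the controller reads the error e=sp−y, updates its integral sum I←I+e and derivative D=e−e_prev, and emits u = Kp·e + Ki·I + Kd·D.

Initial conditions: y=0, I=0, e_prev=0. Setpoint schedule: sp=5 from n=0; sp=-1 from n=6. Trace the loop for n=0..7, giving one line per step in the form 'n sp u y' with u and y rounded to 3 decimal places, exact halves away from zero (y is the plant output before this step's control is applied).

(exact arithmetic carried between steps; '≈' marks a value shown rounded to 6 d.p. or computed from one; I and e_prev carry over from the previous line; the table rounds u and y to 3 d.p., halves away from zero)
n=0: y=0, sp=5, e=sp−y=5; I=5, D=e−e_prev=5; u=3/4·5+1/4·5+3/4·5=8.75; next y=-1/10·0+1/2·8.75=4.375
n=1: y=4.375, sp=5, e=sp−y=0.625; I=5.625, D=e−e_prev=-4.375; u=3/4·0.625+1/4·5.625+3/4·(-4.375)=-1.40625; next y=-1/10·4.375+1/2·(-1.40625)=-1.140625
n=2: y=-1.140625, sp=5, e=sp−y=6.140625; I=11.765625, D=e−e_prev=5.515625; u=3/4·6.140625+1/4·11.765625+3/4·5.515625≈11.683594; next y=-1/10·(-1.140625)+1/2·11.683594≈5.955859
n=3: y≈5.955859, sp=5, e=sp−y≈-0.955859; I≈10.809766, D=e−e_prev≈-7.096484; u=3/4·(-0.955859)+1/4·10.809766+3/4·(-7.096484)≈-3.336816; next y=-1/10·5.955859+1/2·(-3.336816)≈-2.263994
n=4: y≈-2.263994, sp=5, e=sp−y≈7.263994; I≈18.073760, D=e−e_prev≈8.219854; u=3/4·7.263994+1/4·18.073760+3/4·8.219854≈16.131326; next y=-1/10·(-2.263994)+1/2·16.131326≈8.292062
n=5: y≈8.292062, sp=5, e=sp−y≈-3.292062; I≈14.781698, D=e−e_prev≈-10.556056; u=3/4·(-3.292062)+1/4·14.781698+3/4·(-10.556056)≈-6.690665; next y=-1/10·8.292062+1/2·(-6.690665)≈-4.174539
n=6: y≈-4.174539, sp=-1, e=sp−y≈3.174539; I≈17.956236, D=e−e_prev≈6.466601; u=3/4·3.174539+1/4·17.956236+3/4·6.466601≈11.719913; next y=-1/10·(-4.174539)+1/2·11.719913≈6.277411
n=7: y≈6.277411, sp=-1, e=sp−y≈-7.277411; I≈10.678825, D=e−e_prev≈-10.451949; u=3/4·(-7.277411)+1/4·10.678825+3/4·(-10.451949)≈-10.627313; next y=-1/10·6.277411+1/2·(-10.627313)≈-5.941398

0 5 8.750 0.000
1 5 -1.406 4.375
2 5 11.684 -1.141
3 5 -3.337 5.956
4 5 16.131 -2.264
5 5 -6.691 8.292
6 -1 11.720 -4.175
7 -1 -10.627 6.277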